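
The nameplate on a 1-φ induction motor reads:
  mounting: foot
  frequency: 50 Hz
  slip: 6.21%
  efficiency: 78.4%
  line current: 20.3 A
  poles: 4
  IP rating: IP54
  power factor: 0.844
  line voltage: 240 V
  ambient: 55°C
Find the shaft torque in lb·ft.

P_in = V·I·cosφ = 240 × 20.3 × 0.844 = 4112 W
P_out = η·P_in = 0.784 × 4112 = 3224 W
n_s = 120×50/4 = 1500 rpm; n = 1500×(1−0.0621) = 1407 rpm
ω = 2π×1407/60 = 147.3 rad/s
τ = P_out/ω = 3224/147.3 = 21.89 N·m
In lb·ft: 21.89/1.356 = 16.1 lb·ft

16.1 lb·ft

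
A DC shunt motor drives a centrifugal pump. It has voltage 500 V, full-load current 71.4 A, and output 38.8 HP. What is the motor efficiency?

81.1 %

P_out = 38.8 × 746 = 28945 W
P_in = V·I = 500 × 71.4 = 35700 W
η = P_out / P_in = 28945 / 35700 = 0.811 = 81.1%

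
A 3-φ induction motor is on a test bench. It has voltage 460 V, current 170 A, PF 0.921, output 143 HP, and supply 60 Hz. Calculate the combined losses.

P_in = √3·V·I·cosφ = 1.732×460×170×0.921 = 124742 W
P_out = 143×746 = 106678 W
Losses = P_in − P_out = 124742 − 106678 = 18064 W

18100 W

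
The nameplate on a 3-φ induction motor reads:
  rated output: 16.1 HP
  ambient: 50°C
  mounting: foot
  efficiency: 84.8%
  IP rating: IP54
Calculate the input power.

14.2 kW

P_out = 16.1 × 746 = 12011 W
P_in = P_out/η = 12011/0.848 = 14164 W = 14.2 kW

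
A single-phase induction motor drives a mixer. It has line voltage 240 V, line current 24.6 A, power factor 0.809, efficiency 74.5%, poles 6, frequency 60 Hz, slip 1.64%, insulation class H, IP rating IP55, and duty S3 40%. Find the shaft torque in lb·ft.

21.2 lb·ft

P_in = V·I·cosφ = 240 × 24.6 × 0.809 = 4776 W
P_out = η·P_in = 0.745 × 4776 = 3558 W
n_s = 120×60/6 = 1200 rpm; n = 1200×(1−0.0164) = 1180 rpm
ω = 2π×1180/60 = 123.6 rad/s
τ = P_out/ω = 3558/123.6 = 28.79 N·m
In lb·ft: 28.79/1.356 = 21.2 lb·ft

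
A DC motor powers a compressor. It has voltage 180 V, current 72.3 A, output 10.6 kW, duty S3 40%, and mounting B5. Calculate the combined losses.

2.41 kW

P_in = V·I = 180×72.3 = 13014 W
P_out = 10600 W
Losses = P_in − P_out = 13014 − 10600 = 2414 W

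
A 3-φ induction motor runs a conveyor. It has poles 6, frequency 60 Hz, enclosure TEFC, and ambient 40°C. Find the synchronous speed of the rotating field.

n_s = 120f/p = 120×60/6 = 1200 rpm

1200 rpm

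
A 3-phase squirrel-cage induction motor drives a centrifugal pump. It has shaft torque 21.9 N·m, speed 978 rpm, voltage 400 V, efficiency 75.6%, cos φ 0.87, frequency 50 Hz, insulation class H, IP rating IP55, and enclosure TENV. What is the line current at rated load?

ω = 2π×978/60 = 102.4 rad/s; P_out = τω = 21.9 × 102.4 = 2243 W
P_in = P_out / η = 2243 / 0.756 = 2967 W
I_L = P_in / (√3·V_L·cosφ) = 2967 / (1.732 × 400 × 0.87) = 4.92 A

4.92 A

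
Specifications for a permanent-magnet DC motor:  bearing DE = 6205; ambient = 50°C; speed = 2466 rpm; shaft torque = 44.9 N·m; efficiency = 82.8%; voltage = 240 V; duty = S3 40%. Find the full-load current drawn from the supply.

58.3 A

ω = 2π×2466/60 = 258.2 rad/s; P_out = τω = 44.9 × 258.2 = 11593 W
P_in = P_out / η = 11593 / 0.828 = 14001 W
I = P_in / V = 14001 / 240 = 58.3 A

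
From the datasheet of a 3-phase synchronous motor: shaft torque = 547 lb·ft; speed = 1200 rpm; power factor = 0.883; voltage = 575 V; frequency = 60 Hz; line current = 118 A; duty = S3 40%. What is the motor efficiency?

89.8 %

τ = 547 lb·ft × 1.356 = 741.7 N·m
ω = 2π × 1200/60 = 125.7 rad/s; P_out = τω = 741.7 × 125.7 = 93232 W
P_in = √3·V_L·I_L·cosφ = 1.732 × 575 × 118 × 0.883 = 103767 W
η = P_out / P_in = 93232 / 103767 = 0.898 = 89.8%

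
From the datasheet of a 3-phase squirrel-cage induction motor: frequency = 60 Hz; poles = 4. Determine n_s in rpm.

1800 rpm

n_s = 120f/p = 120×60/4 = 1800 rpm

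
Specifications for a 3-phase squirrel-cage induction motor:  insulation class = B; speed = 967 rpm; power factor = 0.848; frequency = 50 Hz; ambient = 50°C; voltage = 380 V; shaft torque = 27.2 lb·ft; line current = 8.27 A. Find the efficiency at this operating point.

τ = 27.2 lb·ft × 1.356 = 36.88 N·m
ω = 2π × 967/60 = 101.3 rad/s; P_out = τω = 36.88 × 101.3 = 3736 W
P_in = √3·V_L·I_L·cosφ = 1.732 × 380 × 8.27 × 0.848 = 4616 W
η = P_out / P_in = 3736 / 4616 = 0.809 = 80.9%

80.9 %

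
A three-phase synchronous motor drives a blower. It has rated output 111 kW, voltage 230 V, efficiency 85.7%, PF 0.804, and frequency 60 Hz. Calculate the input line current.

404 A

P_out = 111 kW = 111000 W
P_in = P_out / η = 111000 / 0.857 = 129522 W
I_L = P_in / (√3·V_L·cosφ) = 129522 / (1.732 × 230 × 0.804) = 404 A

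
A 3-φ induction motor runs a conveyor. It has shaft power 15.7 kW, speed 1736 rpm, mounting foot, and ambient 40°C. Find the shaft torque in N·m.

ω = 2π × 1736/60 = 181.8 rad/s
τ = P/ω = 15700/181.8 = 86.4 N·m

86.4 N·m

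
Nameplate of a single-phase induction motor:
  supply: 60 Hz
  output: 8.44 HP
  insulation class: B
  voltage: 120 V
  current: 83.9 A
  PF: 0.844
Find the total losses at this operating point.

2.2 kW

P_in = V·I·cosφ = 120×83.9×0.844 = 8497 W
P_out = 8.44×746 = 6296 W
Losses = P_in − P_out = 8497 − 6296 = 2201 W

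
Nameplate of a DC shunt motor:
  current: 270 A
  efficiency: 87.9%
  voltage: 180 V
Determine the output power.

P_in = V·I = 180 × 270 = 48600 W
P_out = η·P_in = 0.879 × 48600 = 42719 W

42.7 kW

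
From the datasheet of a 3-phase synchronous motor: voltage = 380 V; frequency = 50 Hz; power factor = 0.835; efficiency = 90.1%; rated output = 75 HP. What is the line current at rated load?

P_out = 75 × 746 = 55950 W
P_in = P_out / η = 55950 / 0.901 = 62098 W
I_L = P_in / (√3·V_L·cosφ) = 62098 / (1.732 × 380 × 0.835) = 113 A

113 A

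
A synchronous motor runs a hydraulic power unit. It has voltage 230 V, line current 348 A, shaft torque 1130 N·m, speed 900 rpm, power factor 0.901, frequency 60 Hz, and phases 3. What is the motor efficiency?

85.3 %

ω = 2π × 900/60 = 94.25 rad/s; P_out = τω = 1130 × 94.25 = 106503 W
P_in = √3·V_L·I_L·cosφ = 1.732 × 230 × 348 × 0.901 = 124905 W
η = P_out / P_in = 106503 / 124905 = 0.853 = 85.3%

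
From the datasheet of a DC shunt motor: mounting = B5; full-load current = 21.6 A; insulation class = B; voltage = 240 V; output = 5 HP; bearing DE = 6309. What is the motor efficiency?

72.0 %

P_out = 5 × 746 = 3730 W
P_in = V·I = 240 × 21.6 = 5184 W
η = P_out / P_in = 3730 / 5184 = 0.720 = 72.0%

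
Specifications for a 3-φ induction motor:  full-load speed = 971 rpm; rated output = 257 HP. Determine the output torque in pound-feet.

P_out = 257 × 746 = 191722 W
ω = 2π × 971/60 = 101.7 rad/s
τ = P_out/ω = 191722/101.7 = 1885 N·m
In lb·ft: 1885/1.356 = 1390 lb·ft

1390 lb·ft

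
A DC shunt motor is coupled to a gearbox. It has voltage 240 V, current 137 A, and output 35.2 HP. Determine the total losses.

6620 W

P_in = V·I = 240×137 = 32880 W
P_out = 35.2×746 = 26259 W
Losses = P_in − P_out = 32880 − 26259 = 6621 W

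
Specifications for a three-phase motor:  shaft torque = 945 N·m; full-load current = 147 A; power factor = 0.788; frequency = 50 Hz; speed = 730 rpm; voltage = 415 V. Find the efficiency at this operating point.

ω = 2π × 730/60 = 76.45 rad/s; P_out = τω = 945 × 76.45 = 72245 W
P_in = √3·V_L·I_L·cosφ = 1.732 × 415 × 147 × 0.788 = 83261 W
η = P_out / P_in = 72245 / 83261 = 0.868 = 86.8%

86.8 %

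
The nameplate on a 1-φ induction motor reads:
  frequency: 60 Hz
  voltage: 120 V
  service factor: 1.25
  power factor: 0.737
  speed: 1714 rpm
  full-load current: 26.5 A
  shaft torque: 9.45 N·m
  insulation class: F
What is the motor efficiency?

72.4 %

ω = 2π × 1714/60 = 179.5 rad/s; P_out = τω = 9.45 × 179.5 = 1696 W
P_in = V·I·cosφ = 120 × 26.5 × 0.737 = 2344 W
η = P_out / P_in = 1696 / 2344 = 0.724 = 72.4%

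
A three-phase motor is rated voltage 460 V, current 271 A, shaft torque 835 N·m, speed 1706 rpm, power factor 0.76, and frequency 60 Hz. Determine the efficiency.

ω = 2π × 1706/60 = 178.7 rad/s; P_out = τω = 835 × 178.7 = 149215 W
P_in = √3·V_L·I_L·cosφ = 1.732 × 460 × 271 × 0.76 = 164092 W
η = P_out / P_in = 149215 / 164092 = 0.909 = 90.9%

90.9 %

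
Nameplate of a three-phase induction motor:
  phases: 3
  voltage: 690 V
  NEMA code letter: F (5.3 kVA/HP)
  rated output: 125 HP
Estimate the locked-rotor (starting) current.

554 A

S_LR = 5.3 × 125 = 662.5 kVA
I_LR = S_LR/(√3·V_L) = 662500/(1.732×690) = 554 A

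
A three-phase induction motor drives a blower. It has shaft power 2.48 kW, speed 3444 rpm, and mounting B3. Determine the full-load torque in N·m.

ω = 2π × 3444/60 = 360.7 rad/s
τ = P/ω = 2480/360.7 = 6.88 N·m

6.88 N·m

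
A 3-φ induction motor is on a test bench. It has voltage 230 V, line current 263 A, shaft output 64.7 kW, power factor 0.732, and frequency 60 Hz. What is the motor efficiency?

84.4 %

P_out = 64.7 kW = 64700 W
P_in = √3·V_L·I_L·cosφ = 1.732 × 230 × 263 × 0.732 = 76691 W
η = P_out / P_in = 64700 / 76691 = 0.844 = 84.4%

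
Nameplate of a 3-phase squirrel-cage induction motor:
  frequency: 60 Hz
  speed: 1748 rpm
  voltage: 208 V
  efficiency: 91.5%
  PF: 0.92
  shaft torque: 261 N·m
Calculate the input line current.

158 A

ω = 2π×1748/60 = 183.1 rad/s; P_out = τω = 261 × 183.1 = 47789 W
P_in = P_out / η = 47789 / 0.915 = 52228 W
I_L = P_in / (√3·V_L·cosφ) = 52228 / (1.732 × 208 × 0.92) = 158 A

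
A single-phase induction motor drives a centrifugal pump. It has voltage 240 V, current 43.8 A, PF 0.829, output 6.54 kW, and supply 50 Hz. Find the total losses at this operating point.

P_in = V·I·cosφ = 240×43.8×0.829 = 8714 W
P_out = 6540 W
Losses = P_in − P_out = 8714 − 6540 = 2174 W

2170 W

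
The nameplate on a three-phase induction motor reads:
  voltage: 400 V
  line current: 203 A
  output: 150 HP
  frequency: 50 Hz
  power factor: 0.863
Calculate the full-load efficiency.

92.2 %

P_out = 150 × 746 = 111900 W
P_in = √3·V_L·I_L·cosφ = 1.732 × 400 × 203 × 0.863 = 121371 W
η = P_out / P_in = 111900 / 121371 = 0.922 = 92.2%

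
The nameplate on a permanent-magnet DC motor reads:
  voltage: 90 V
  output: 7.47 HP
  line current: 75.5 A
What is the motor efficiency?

P_out = 7.47 × 746 = 5573 W
P_in = V·I = 90 × 75.5 = 6795 W
η = P_out / P_in = 5573 / 6795 = 0.820 = 82.0%

82.0 %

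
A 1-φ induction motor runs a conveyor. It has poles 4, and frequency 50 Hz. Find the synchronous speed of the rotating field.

n_s = 120f/p = 120×50/4 = 1500 rpm

1500 rpm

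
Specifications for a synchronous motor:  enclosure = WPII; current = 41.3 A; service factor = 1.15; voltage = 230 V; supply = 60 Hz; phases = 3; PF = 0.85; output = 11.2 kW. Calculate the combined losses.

2.78 kW

P_in = √3·V·I·cosφ = 1.732×230×41.3×0.85 = 13984 W
P_out = 11200 W
Losses = P_in − P_out = 13984 − 11200 = 2784 W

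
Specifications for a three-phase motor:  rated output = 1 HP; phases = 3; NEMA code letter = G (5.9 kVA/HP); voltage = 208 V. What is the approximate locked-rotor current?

S_LR = 5.9 × 1 = 5.9 kVA
I_LR = S_LR/(√3·V_L) = 5900/(1.732×208) = 16.4 A

16.4 A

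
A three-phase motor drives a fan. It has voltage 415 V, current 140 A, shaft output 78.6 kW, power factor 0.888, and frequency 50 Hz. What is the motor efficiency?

88.0 %

P_out = 78.6 kW = 78600 W
P_in = √3·V_L·I_L·cosφ = 1.732 × 415 × 140 × 0.888 = 89359 W
η = P_out / P_in = 78600 / 89359 = 0.880 = 88.0%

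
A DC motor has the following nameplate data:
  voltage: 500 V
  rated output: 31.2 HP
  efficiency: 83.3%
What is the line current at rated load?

P_out = 31.2 × 746 = 23275 W
P_in = P_out / η = 23275 / 0.833 = 27941 W
I = P_in / V = 27941 / 500 = 55.9 A

55.9 A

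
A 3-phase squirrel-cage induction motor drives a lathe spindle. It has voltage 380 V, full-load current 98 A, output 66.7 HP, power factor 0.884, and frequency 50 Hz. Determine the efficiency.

87.3 %

P_out = 66.7 × 746 = 49758 W
P_in = √3·V_L·I_L·cosφ = 1.732 × 380 × 98 × 0.884 = 57018 W
η = P_out / P_in = 49758 / 57018 = 0.873 = 87.3%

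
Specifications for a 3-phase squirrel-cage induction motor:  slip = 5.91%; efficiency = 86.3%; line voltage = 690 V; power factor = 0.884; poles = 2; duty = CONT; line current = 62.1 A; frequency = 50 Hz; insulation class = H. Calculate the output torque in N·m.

P_in = √3·V·I·cosφ = 1.732 × 690 × 62.1 × 0.884 = 65606 W
P_out = η·P_in = 0.863 × 65606 = 56618 W
n_s = 120×50/2 = 3000 rpm; n = 3000×(1−0.0591) = 2823 rpm
ω = 2π×2823/60 = 295.6 rad/s
τ = P_out/ω = 56618/295.6 = 192 N·m

192 N·m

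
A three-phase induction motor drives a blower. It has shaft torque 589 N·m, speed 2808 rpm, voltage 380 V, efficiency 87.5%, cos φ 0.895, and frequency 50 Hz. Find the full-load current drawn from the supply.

336 A

ω = 2π×2808/60 = 294.1 rad/s; P_out = τω = 589 × 294.1 = 173225 W
P_in = P_out / η = 173225 / 0.875 = 197971 W
I_L = P_in / (√3·V_L·cosφ) = 197971 / (1.732 × 380 × 0.895) = 336 A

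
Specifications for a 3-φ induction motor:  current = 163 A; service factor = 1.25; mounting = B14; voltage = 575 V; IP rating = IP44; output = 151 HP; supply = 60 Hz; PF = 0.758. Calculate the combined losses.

10400 W

P_in = √3·V·I·cosφ = 1.732×575×163×0.758 = 123047 W
P_out = 151×746 = 112646 W
Losses = P_in − P_out = 123047 − 112646 = 10401 W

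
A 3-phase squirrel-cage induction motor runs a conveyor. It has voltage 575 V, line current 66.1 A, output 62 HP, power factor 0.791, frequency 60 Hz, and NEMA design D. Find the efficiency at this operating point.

88.8 %

P_out = 62 × 746 = 46252 W
P_in = √3·V_L·I_L·cosφ = 1.732 × 575 × 66.1 × 0.791 = 52071 W
η = P_out / P_in = 46252 / 52071 = 0.888 = 88.8%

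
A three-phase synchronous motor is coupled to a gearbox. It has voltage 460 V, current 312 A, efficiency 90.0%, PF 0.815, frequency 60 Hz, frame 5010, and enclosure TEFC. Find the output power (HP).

P_in = √3·V·I·cosφ = 1.732 × 460 × 312 × 0.815 = 202590 W
P_out = η·P_in = 0.9 × 202590 = 182331 W
= 182331/746 = 244 HP

244 HP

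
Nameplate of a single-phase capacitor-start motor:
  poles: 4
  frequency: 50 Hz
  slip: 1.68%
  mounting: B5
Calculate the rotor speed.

n_s = 120f/p = 120×50/4 = 1500 rpm
n = n_s(1 − s) = 1500 × (1 − 0.0168) = 1475 rpm

1475 rpm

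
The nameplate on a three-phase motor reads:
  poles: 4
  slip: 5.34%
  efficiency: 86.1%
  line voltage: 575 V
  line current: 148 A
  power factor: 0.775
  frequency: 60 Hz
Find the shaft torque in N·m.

P_in = √3·V·I·cosφ = 1.732 × 575 × 148 × 0.775 = 114230 W
P_out = η·P_in = 0.861 × 114230 = 98352 W
n_s = 120×60/4 = 1800 rpm; n = 1800×(1−0.0534) = 1704 rpm
ω = 2π×1704/60 = 178.4 rad/s
τ = P_out/ω = 98352/178.4 = 551 N·m

551 N·m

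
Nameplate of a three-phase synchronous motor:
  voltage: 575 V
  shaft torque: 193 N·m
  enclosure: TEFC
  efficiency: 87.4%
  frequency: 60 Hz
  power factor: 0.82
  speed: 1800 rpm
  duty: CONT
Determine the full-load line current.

ω = 2π×1800/60 = 188.5 rad/s; P_out = τω = 193 × 188.5 = 36381 W
P_in = P_out / η = 36381 / 0.874 = 41626 W
I_L = P_in / (√3·V_L·cosφ) = 41626 / (1.732 × 575 × 0.82) = 51 A

51 A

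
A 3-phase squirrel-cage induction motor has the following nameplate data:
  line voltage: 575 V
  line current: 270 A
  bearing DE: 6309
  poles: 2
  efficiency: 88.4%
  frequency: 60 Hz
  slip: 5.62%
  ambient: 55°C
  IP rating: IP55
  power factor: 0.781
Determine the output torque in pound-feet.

P_in = √3·V·I·cosφ = 1.732 × 575 × 270 × 0.781 = 210005 W
P_out = η·P_in = 0.884 × 210005 = 185644 W
n_s = 120×60/2 = 3600 rpm; n = 3600×(1−0.0562) = 3398 rpm
ω = 2π×3398/60 = 355.8 rad/s
τ = P_out/ω = 185644/355.8 = 521.8 N·m
In lb·ft: 521.8/1.356 = 385 lb·ft

385 lb·ft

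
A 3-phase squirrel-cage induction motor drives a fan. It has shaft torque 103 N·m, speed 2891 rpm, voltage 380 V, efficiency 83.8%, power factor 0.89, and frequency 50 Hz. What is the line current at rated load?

ω = 2π×2891/60 = 302.7 rad/s; P_out = τω = 103 × 302.7 = 31178 W
P_in = P_out / η = 31178 / 0.838 = 37205 W
I_L = P_in / (√3·V_L·cosφ) = 37205 / (1.732 × 380 × 0.89) = 63.5 A

63.5 A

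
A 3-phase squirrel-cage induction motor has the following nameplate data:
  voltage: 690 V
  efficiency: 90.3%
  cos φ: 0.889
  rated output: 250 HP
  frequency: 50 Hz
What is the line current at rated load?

194 A

P_out = 250 × 746 = 186500 W
P_in = P_out / η = 186500 / 0.903 = 206534 W
I_L = P_in / (√3·V_L·cosφ) = 206534 / (1.732 × 690 × 0.889) = 194 A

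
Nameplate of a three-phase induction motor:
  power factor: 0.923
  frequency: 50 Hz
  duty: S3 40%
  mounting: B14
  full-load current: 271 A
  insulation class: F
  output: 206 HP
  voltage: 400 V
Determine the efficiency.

P_out = 206 × 746 = 153676 W
P_in = √3·V_L·I_L·cosφ = 1.732 × 400 × 271 × 0.923 = 173292 W
η = P_out / P_in = 153676 / 173292 = 0.887 = 88.7%

88.7 %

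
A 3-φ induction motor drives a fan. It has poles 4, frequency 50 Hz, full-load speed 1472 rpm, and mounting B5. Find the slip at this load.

n_s = 120f/p = 120×50/4 = 1500 rpm
s = (n_s − n)/n_s = (1500 − 1472)/1500 = 0.0187

1.87 %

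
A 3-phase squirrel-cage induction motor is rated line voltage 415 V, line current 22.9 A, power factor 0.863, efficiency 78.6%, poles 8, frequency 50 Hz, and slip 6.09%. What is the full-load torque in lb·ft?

P_in = √3·V·I·cosφ = 1.732 × 415 × 22.9 × 0.863 = 14205 W
P_out = η·P_in = 0.786 × 14205 = 11165 W
n_s = 120×50/8 = 750 rpm; n = 750×(1−0.0609) = 704 rpm
ω = 2π×704/60 = 73.72 rad/s
τ = P_out/ω = 11165/73.72 = 151.5 N·m
In lb·ft: 151.5/1.356 = 112 lb·ft

112 lb·ft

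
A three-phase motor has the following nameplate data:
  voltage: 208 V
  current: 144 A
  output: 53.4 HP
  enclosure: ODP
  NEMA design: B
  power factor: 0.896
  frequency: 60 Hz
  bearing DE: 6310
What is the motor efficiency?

85.7 %

P_out = 53.4 × 746 = 39836 W
P_in = √3·V_L·I_L·cosφ = 1.732 × 208 × 144 × 0.896 = 46482 W
η = P_out / P_in = 39836 / 46482 = 0.857 = 85.7%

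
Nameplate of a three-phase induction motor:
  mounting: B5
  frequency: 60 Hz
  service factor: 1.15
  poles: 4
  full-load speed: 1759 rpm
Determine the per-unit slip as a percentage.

2.28 %

n_s = 120f/p = 120×60/4 = 1800 rpm
s = (n_s − n)/n_s = (1800 − 1759)/1800 = 0.0228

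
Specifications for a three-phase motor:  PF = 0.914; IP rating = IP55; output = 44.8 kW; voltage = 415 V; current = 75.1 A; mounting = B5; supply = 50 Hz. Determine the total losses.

P_in = √3·V·I·cosφ = 1.732×415×75.1×0.914 = 49338 W
P_out = 44800 W
Losses = P_in − P_out = 49338 − 44800 = 4538 W

4540 W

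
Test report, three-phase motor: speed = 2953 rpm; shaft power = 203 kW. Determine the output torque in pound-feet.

484 lb·ft

ω = 2π × 2953/60 = 309.2 rad/s
τ = P/ω = 203000/309.2 = 656.5 N·m
In lb·ft: 656.5/1.356 = 484 lb·ft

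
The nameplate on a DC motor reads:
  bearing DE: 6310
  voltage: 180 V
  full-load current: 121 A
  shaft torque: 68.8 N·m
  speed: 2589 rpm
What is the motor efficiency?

ω = 2π × 2589/60 = 271.1 rad/s; P_out = τω = 68.8 × 271.1 = 18652 W
P_in = V·I = 180 × 121 = 21780 W
η = P_out / P_in = 18652 / 21780 = 0.856 = 85.6%

85.6 %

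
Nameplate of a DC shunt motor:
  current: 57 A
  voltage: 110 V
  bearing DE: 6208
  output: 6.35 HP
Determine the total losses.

1.53 kW

P_in = V·I = 110×57 = 6270 W
P_out = 6.35×746 = 4737 W
Losses = P_in − P_out = 6270 − 4737 = 1533 W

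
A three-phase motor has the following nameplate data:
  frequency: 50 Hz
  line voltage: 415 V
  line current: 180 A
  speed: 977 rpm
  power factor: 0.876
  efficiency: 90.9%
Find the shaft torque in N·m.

P_in = √3·V·I·cosφ = 1.732 × 415 × 180 × 0.876 = 113337 W
P_out = η·P_in = 0.909 × 113337 = 103023 W
n = 977 rpm
ω = 2π×977/60 = 102.3 rad/s
τ = P_out/ω = 103023/102.3 = 1010 N·m

1010 N·m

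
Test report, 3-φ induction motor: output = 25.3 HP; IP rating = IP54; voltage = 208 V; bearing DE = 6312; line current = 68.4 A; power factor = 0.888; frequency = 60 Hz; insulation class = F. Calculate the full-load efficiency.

P_out = 25.3 × 746 = 18874 W
P_in = √3·V_L·I_L·cosφ = 1.732 × 208 × 68.4 × 0.888 = 21882 W
η = P_out / P_in = 18874 / 21882 = 0.863 = 86.3%

86.3 %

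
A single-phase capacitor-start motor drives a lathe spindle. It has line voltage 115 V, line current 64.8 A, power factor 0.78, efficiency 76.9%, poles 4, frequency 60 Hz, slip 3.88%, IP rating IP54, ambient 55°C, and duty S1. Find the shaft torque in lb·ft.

P_in = V·I·cosφ = 115 × 64.8 × 0.78 = 5813 W
P_out = η·P_in = 0.769 × 5813 = 4470 W
n_s = 120×60/4 = 1800 rpm; n = 1800×(1−0.0388) = 1730 rpm
ω = 2π×1730/60 = 181.2 rad/s
τ = P_out/ω = 4470/181.2 = 24.67 N·m
In lb·ft: 24.67/1.356 = 18.2 lb·ft

18.2 lb·ft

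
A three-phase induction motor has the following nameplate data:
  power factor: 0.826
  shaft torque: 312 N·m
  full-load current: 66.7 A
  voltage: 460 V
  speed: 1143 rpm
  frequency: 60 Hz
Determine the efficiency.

85.1 %

ω = 2π × 1143/60 = 119.7 rad/s; P_out = τω = 312 × 119.7 = 37346 W
P_in = √3·V_L·I_L·cosφ = 1.732 × 460 × 66.7 × 0.826 = 43895 W
η = P_out / P_in = 37346 / 43895 = 0.851 = 85.1%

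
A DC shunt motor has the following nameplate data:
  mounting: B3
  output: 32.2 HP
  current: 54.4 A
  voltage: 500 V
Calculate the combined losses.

P_in = V·I = 500×54.4 = 27200 W
P_out = 32.2×746 = 24021 W
Losses = P_in − P_out = 27200 − 24021 = 3179 W

3.18 kW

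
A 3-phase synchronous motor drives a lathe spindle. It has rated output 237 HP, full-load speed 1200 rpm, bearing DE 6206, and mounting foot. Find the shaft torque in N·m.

1410 N·m

P_out = 237 × 746 = 176802 W
ω = 2π × 1200/60 = 125.7 rad/s
τ = P_out/ω = 176802/125.7 = 1410 N·m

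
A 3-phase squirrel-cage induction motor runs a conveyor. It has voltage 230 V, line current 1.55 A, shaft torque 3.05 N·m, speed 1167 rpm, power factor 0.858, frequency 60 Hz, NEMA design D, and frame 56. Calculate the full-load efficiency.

70.4 %

ω = 2π × 1167/60 = 122.2 rad/s; P_out = τω = 3.05 × 122.2 = 373 W
P_in = √3·V_L·I_L·cosφ = 1.732 × 230 × 1.55 × 0.858 = 530 W
η = P_out / P_in = 373 / 530 = 0.704 = 70.4%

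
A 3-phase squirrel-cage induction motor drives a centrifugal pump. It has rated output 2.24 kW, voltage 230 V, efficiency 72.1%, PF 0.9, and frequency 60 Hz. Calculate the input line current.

8.67 A

P_out = 2.24 kW = 2240 W
P_in = P_out / η = 2240 / 0.721 = 3107 W
I_L = P_in / (√3·V_L·cosφ) = 3107 / (1.732 × 230 × 0.9) = 8.67 A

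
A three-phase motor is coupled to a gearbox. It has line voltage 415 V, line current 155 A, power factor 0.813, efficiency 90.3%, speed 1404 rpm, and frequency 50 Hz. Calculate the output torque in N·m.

P_in = √3·V·I·cosφ = 1.732 × 415 × 155 × 0.813 = 90577 W
P_out = η·P_in = 0.903 × 90577 = 81791 W
n = 1404 rpm
ω = 2π×1404/60 = 147 rad/s
τ = P_out/ω = 81791/147 = 556 N·m

556 N·m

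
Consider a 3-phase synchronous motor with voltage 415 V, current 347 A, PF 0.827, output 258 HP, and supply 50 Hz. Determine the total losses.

P_in = √3·V·I·cosφ = 1.732×415×347×0.827 = 206268 W
P_out = 258×746 = 192468 W
Losses = P_in − P_out = 206268 − 192468 = 13800 W

13.8 kW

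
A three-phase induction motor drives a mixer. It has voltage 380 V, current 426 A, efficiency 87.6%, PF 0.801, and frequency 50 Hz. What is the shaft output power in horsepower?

264 HP

P_in = √3·V·I·cosφ = 1.732 × 380 × 426 × 0.801 = 224581 W
P_out = η·P_in = 0.876 × 224581 = 196733 W
= 196733/746 = 264 HP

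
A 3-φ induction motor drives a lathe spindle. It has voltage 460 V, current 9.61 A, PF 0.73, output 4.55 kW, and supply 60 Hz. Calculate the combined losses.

P_in = √3·V·I·cosφ = 1.732×460×9.61×0.73 = 5589 W
P_out = 4550 W
Losses = P_in − P_out = 5589 − 4550 = 1039 W

1.04 kW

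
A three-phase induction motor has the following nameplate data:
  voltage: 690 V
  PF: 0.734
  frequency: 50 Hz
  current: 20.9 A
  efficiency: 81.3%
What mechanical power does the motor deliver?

P_in = √3·V·I·cosφ = 1.732 × 690 × 20.9 × 0.734 = 18333 W
P_out = η·P_in = 0.813 × 18333 = 14905 W

14.9 kW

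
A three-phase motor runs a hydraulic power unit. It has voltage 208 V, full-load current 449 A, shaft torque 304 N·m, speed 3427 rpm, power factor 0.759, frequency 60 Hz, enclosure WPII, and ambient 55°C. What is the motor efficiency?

ω = 2π × 3427/60 = 358.9 rad/s; P_out = τω = 304 × 358.9 = 109106 W
P_in = √3·V_L·I_L·cosφ = 1.732 × 208 × 449 × 0.759 = 122772 W
η = P_out / P_in = 109106 / 122772 = 0.889 = 88.9%

88.9 %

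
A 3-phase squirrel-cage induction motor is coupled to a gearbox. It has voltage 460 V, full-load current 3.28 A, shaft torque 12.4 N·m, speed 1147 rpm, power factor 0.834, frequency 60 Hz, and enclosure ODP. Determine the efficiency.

68.3 %

ω = 2π × 1147/60 = 120.1 rad/s; P_out = τω = 12.4 × 120.1 = 1489 W
P_in = √3·V_L·I_L·cosφ = 1.732 × 460 × 3.28 × 0.834 = 2179 W
η = P_out / P_in = 1489 / 2179 = 0.683 = 68.3%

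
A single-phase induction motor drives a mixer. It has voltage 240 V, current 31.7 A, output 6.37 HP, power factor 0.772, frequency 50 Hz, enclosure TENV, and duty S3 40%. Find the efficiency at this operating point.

P_out = 6.37 × 746 = 4752 W
P_in = V·I·cosφ = 240 × 31.7 × 0.772 = 5873 W
η = P_out / P_in = 4752 / 5873 = 0.809 = 80.9%

80.9 %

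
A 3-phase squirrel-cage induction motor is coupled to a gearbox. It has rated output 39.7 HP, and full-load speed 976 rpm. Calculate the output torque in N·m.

290 N·m

P_out = 39.7 × 746 = 29616 W
ω = 2π × 976/60 = 102.2 rad/s
τ = P_out/ω = 29616/102.2 = 290 N·m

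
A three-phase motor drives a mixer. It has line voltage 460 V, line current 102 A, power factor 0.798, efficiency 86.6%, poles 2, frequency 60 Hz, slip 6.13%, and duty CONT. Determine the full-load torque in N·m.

159 N·m

P_in = √3·V·I·cosφ = 1.732 × 460 × 102 × 0.798 = 64850 W
P_out = η·P_in = 0.866 × 64850 = 56160 W
n_s = 120×60/2 = 3600 rpm; n = 3600×(1−0.0613) = 3379 rpm
ω = 2π×3379/60 = 353.8 rad/s
τ = P_out/ω = 56160/353.8 = 159 N·m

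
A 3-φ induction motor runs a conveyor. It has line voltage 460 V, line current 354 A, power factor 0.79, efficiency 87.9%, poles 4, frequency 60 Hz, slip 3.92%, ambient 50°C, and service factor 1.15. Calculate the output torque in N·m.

1080 N·m

P_in = √3·V·I·cosφ = 1.732 × 460 × 354 × 0.79 = 222811 W
P_out = η·P_in = 0.879 × 222811 = 195851 W
n_s = 120×60/4 = 1800 rpm; n = 1800×(1−0.0392) = 1729 rpm
ω = 2π×1729/60 = 181.1 rad/s
τ = P_out/ω = 195851/181.1 = 1080 N·m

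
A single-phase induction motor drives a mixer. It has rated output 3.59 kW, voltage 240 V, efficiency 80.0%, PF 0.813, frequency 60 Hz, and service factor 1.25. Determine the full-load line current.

23 A

P_out = 3.59 kW = 3590 W
P_in = P_out / η = 3590 / 0.800 = 4488 W
I = P_in / (V·cosφ) = 4488 / (240 × 0.813) = 23 A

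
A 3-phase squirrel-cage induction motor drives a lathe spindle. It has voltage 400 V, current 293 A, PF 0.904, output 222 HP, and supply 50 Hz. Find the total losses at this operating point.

P_in = √3·V·I·cosφ = 1.732×400×293×0.904 = 183503 W
P_out = 222×746 = 165612 W
Losses = P_in − P_out = 183503 − 165612 = 17891 W

17.9 kW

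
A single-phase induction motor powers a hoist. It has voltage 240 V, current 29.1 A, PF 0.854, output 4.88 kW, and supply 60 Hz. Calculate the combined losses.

P_in = V·I·cosφ = 240×29.1×0.854 = 5964 W
P_out = 4880 W
Losses = P_in − P_out = 5964 − 4880 = 1084 W

1080 W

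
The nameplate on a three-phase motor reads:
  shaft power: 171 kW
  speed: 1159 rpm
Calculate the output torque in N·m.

ω = 2π × 1159/60 = 121.4 rad/s
τ = P/ω = 171000/121.4 = 1410 N·m

1410 N·m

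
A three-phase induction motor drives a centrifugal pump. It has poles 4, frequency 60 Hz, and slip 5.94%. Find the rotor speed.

n_s = 120f/p = 120×60/4 = 1800 rpm
n = n_s(1 − s) = 1800 × (1 − 0.0594) = 1693 rpm

1693 rpm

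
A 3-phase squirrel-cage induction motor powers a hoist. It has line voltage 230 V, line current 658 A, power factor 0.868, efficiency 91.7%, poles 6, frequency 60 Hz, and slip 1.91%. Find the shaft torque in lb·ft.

P_in = √3·V·I·cosφ = 1.732 × 230 × 658 × 0.868 = 227521 W
P_out = η·P_in = 0.917 × 227521 = 208637 W
n_s = 120×60/6 = 1200 rpm; n = 1200×(1−0.0191) = 1177 rpm
ω = 2π×1177/60 = 123.3 rad/s
τ = P_out/ω = 208637/123.3 = 1692 N·m
In lb·ft: 1692/1.356 = 1250 lb·ft

1250 lb·ft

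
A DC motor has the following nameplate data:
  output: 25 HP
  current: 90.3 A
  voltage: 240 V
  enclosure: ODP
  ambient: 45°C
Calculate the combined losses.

3.02 kW

P_in = V·I = 240×90.3 = 21672 W
P_out = 25×746 = 18650 W
Losses = P_in − P_out = 21672 − 18650 = 3022 W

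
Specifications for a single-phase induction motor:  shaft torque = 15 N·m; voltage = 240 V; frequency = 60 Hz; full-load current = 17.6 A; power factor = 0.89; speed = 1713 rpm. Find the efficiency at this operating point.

ω = 2π × 1713/60 = 179.4 rad/s; P_out = τω = 15 × 179.4 = 2691 W
P_in = V·I·cosφ = 240 × 17.6 × 0.89 = 3759 W
η = P_out / P_in = 2691 / 3759 = 0.716 = 71.6%

71.6 %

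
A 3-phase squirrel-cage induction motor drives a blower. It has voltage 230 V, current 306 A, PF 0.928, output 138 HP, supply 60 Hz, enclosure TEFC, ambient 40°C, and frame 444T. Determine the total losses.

10200 W

P_in = √3·V·I·cosφ = 1.732×230×306×0.928 = 113121 W
P_out = 138×746 = 102948 W
Losses = P_in − P_out = 113121 − 102948 = 10173 W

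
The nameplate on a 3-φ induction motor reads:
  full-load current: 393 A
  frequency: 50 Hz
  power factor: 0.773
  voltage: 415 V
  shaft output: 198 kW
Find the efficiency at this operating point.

90.7 %

P_out = 198 kW = 198000 W
P_in = √3·V_L·I_L·cosφ = 1.732 × 415 × 393 × 0.773 = 218357 W
η = P_out / P_in = 198000 / 218357 = 0.907 = 90.7%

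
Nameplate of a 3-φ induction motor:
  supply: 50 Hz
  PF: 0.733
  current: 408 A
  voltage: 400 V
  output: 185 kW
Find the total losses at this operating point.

22200 W

P_in = √3·V·I·cosφ = 1.732×400×408×0.733 = 207192 W
P_out = 185000 W
Losses = P_in − P_out = 207192 − 185000 = 22192 W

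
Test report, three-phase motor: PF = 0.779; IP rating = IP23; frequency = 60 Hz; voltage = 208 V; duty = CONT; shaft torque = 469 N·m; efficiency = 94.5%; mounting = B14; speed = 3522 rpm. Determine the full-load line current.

652 A

ω = 2π×3522/60 = 368.8 rad/s; P_out = τω = 469 × 368.8 = 172967 W
P_in = P_out / η = 172967 / 0.945 = 183034 W
I_L = P_in / (√3·V_L·cosφ) = 183034 / (1.732 × 208 × 0.779) = 652 A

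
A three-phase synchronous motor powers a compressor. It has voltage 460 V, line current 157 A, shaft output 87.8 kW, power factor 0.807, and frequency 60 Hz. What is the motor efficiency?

P_out = 87.8 kW = 87800 W
P_in = √3·V_L·I_L·cosφ = 1.732 × 460 × 157 × 0.807 = 100944 W
η = P_out / P_in = 87800 / 100944 = 0.870 = 87.0%

87.0 %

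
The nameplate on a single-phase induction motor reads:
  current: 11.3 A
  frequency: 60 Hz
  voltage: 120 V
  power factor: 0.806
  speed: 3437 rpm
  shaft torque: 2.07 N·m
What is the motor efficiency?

68.2 %

ω = 2π × 3437/60 = 359.9 rad/s; P_out = τω = 2.07 × 359.9 = 745 W
P_in = V·I·cosφ = 120 × 11.3 × 0.806 = 1093 W
η = P_out / P_in = 745 / 1093 = 0.682 = 68.2%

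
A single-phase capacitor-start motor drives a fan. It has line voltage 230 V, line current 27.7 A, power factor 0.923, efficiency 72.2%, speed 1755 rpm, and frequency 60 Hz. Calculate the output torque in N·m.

P_in = V·I·cosφ = 230 × 27.7 × 0.923 = 5880 W
P_out = η·P_in = 0.722 × 5880 = 4245 W
n = 1755 rpm
ω = 2π×1755/60 = 183.8 rad/s
τ = P_out/ω = 4245/183.8 = 23.1 N·m

23.1 N·m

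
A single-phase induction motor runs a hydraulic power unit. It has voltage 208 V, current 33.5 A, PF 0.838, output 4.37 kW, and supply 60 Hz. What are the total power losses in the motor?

P_in = V·I·cosφ = 208×33.5×0.838 = 5839 W
P_out = 4370 W
Losses = P_in − P_out = 5839 − 4370 = 1469 W

1470 W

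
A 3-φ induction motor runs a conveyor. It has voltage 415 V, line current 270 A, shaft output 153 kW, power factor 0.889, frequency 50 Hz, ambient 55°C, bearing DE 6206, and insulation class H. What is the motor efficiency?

P_out = 153 kW = 153000 W
P_in = √3·V_L·I_L·cosφ = 1.732 × 415 × 270 × 0.889 = 172529 W
η = P_out / P_in = 153000 / 172529 = 0.887 = 88.7%

88.7 %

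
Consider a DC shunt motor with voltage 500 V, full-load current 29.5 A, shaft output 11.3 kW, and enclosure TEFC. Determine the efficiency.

P_out = 11.3 kW = 11300 W
P_in = V·I = 500 × 29.5 = 14750 W
η = P_out / P_in = 11300 / 14750 = 0.766 = 76.6%

76.6 %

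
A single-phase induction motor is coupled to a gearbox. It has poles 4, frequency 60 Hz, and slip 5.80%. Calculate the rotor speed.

n_s = 120f/p = 120×60/4 = 1800 rpm
n = n_s(1 − s) = 1800 × (1 − 0.058) = 1696 rpm

1696 rpm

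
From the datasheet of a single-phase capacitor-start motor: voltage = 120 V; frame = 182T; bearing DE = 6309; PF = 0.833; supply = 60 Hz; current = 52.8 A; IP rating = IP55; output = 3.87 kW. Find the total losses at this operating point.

1.41 kW

P_in = V·I·cosφ = 120×52.8×0.833 = 5278 W
P_out = 3870 W
Losses = P_in − P_out = 5278 − 3870 = 1408 W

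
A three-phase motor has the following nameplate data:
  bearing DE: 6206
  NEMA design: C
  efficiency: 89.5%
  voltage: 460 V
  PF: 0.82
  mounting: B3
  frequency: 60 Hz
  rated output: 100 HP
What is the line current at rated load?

128 A

P_out = 100 × 746 = 74600 W
P_in = P_out / η = 74600 / 0.895 = 83352 W
I_L = P_in / (√3·V_L·cosφ) = 83352 / (1.732 × 460 × 0.82) = 128 A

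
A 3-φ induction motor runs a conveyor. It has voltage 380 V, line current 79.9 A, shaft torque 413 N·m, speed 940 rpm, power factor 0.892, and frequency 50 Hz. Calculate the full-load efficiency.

ω = 2π × 940/60 = 98.44 rad/s; P_out = τω = 413 × 98.44 = 40656 W
P_in = √3·V_L·I_L·cosφ = 1.732 × 380 × 79.9 × 0.892 = 46908 W
η = P_out / P_in = 40656 / 46908 = 0.867 = 86.7%

86.7 %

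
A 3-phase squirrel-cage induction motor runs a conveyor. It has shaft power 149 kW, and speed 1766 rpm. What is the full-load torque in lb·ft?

594 lb·ft

ω = 2π × 1766/60 = 184.9 rad/s
τ = P/ω = 149000/184.9 = 805.8 N·m
In lb·ft: 805.8/1.356 = 594 lb·ft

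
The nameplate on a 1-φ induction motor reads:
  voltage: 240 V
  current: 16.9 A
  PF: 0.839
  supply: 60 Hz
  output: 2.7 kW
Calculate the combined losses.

P_in = V·I·cosφ = 240×16.9×0.839 = 3403 W
P_out = 2700 W
Losses = P_in − P_out = 3403 − 2700 = 703 W

703 W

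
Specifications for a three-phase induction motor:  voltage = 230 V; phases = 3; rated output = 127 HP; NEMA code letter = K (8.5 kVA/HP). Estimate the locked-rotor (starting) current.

S_LR = 8.5 × 127 = 1079.5 kVA
I_LR = S_LR/(√3·V_L) = 1079500/(1.732×230) = 2710 A

2710 A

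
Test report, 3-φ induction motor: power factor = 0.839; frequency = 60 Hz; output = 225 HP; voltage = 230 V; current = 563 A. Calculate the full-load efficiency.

89.2 %

P_out = 225 × 746 = 167850 W
P_in = √3·V_L·I_L·cosφ = 1.732 × 230 × 563 × 0.839 = 188168 W
η = P_out / P_in = 167850 / 188168 = 0.892 = 89.2%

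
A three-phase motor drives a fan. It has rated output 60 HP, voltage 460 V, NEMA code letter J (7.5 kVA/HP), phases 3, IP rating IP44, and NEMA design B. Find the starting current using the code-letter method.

565 A

S_LR = 7.5 × 60 = 450 kVA
I_LR = S_LR/(√3·V_L) = 450000/(1.732×460) = 565 A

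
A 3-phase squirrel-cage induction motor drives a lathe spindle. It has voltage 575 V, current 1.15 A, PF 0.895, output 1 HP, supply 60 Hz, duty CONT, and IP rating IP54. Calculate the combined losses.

279 W

P_in = √3·V·I·cosφ = 1.732×575×1.15×0.895 = 1025 W
P_out = 1×746 = 746 W
Losses = P_in − P_out = 1025 − 746 = 279 W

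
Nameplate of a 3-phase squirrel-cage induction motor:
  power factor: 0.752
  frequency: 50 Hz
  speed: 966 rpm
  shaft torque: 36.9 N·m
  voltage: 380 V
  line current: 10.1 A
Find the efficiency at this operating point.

74.7 %

ω = 2π × 966/60 = 101.2 rad/s; P_out = τω = 36.9 × 101.2 = 3734 W
P_in = √3·V_L·I_L·cosφ = 1.732 × 380 × 10.1 × 0.752 = 4999 W
η = P_out / P_in = 3734 / 4999 = 0.747 = 74.7%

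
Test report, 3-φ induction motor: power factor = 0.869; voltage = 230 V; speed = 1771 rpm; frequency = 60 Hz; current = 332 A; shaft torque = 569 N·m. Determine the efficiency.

ω = 2π × 1771/60 = 185.5 rad/s; P_out = τω = 569 × 185.5 = 105550 W
P_in = √3·V_L·I_L·cosφ = 1.732 × 230 × 332 × 0.869 = 114930 W
η = P_out / P_in = 105550 / 114930 = 0.918 = 91.8%

91.8 %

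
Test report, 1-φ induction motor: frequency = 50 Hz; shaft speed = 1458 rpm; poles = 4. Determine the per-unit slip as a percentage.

n_s = 120f/p = 120×50/4 = 1500 rpm
s = (n_s − n)/n_s = (1500 − 1458)/1500 = 0.0280

2.80 %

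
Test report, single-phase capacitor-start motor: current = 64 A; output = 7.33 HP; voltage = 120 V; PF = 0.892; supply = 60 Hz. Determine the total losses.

1.38 kW

P_in = V·I·cosφ = 120×64×0.892 = 6851 W
P_out = 7.33×746 = 5468 W
Losses = P_in − P_out = 6851 − 5468 = 1383 W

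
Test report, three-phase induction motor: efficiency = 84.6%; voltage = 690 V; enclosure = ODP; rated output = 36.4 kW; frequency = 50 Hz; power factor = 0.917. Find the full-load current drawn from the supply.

39.3 A

P_out = 36.4 kW = 36400 W
P_in = P_out / η = 36400 / 0.846 = 43026 W
I_L = P_in / (√3·V_L·cosφ) = 43026 / (1.732 × 690 × 0.917) = 39.3 A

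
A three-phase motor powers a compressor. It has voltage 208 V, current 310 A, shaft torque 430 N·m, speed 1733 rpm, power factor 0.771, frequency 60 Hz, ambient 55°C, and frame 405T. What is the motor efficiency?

90.6 %

ω = 2π × 1733/60 = 181.5 rad/s; P_out = τω = 430 × 181.5 = 78045 W
P_in = √3·V_L·I_L·cosφ = 1.732 × 208 × 310 × 0.771 = 86105 W
η = P_out / P_in = 78045 / 86105 = 0.906 = 90.6%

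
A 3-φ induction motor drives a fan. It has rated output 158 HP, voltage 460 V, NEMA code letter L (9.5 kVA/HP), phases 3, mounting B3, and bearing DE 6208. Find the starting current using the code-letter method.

1880 A

S_LR = 9.5 × 158 = 1501 kVA
I_LR = S_LR/(√3·V_L) = 1501000/(1.732×460) = 1880 A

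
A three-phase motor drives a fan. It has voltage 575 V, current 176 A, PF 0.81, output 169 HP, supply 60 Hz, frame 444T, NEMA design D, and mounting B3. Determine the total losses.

15900 W

P_in = √3·V·I·cosφ = 1.732×575×176×0.81 = 141976 W
P_out = 169×746 = 126074 W
Losses = P_in − P_out = 141976 − 126074 = 15902 W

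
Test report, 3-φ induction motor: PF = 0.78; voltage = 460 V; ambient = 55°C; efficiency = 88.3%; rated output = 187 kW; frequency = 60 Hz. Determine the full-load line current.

P_out = 187 kW = 187000 W
P_in = P_out / η = 187000 / 0.883 = 211778 W
I_L = P_in / (√3·V_L·cosφ) = 211778 / (1.732 × 460 × 0.78) = 341 A

341 A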